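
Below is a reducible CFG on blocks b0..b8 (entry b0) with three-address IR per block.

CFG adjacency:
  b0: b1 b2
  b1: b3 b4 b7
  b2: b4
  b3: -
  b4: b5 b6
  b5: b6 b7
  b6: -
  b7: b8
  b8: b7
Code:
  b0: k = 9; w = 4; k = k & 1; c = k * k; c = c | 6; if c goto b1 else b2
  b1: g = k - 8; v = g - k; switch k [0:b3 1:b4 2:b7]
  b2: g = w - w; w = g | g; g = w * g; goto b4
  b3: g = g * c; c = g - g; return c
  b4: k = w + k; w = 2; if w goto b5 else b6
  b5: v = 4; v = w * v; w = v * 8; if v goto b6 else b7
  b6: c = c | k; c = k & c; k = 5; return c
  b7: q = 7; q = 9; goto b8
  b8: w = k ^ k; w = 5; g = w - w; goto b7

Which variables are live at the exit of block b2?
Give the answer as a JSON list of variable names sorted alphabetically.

Per-block:
  b0: def={c,k,w} ue=∅
  b1: def={g,v} ue={k}
  b2: def={g,w} ue={w}
  b3: def={c,g} ue={c,g}
  b4: def={k,w} ue={k,w}
  b5: def={v,w} ue={w}
  b6: def={c,k} ue={c,k}
  b7: def={q} ue=∅
  b8: def={g,w} ue={k}

Live sets:
  live b0: ∅→{c,k,w}
  live b1: {c,k,w}→{c,g,k,w}
  live b2: {c,k,w}→{c,k,w}
  live b3: {c,g}→∅
  live b4: {c,k,w}→{c,k,w}
  live b5: {c,k,w}→{c,k}
  live b6: {c,k}→∅
  live b7: {k}→{k}
  live b8: {k}→{k}

live-out(b2) = ["c", "k", "w"]

Answer: ["c", "k", "w"]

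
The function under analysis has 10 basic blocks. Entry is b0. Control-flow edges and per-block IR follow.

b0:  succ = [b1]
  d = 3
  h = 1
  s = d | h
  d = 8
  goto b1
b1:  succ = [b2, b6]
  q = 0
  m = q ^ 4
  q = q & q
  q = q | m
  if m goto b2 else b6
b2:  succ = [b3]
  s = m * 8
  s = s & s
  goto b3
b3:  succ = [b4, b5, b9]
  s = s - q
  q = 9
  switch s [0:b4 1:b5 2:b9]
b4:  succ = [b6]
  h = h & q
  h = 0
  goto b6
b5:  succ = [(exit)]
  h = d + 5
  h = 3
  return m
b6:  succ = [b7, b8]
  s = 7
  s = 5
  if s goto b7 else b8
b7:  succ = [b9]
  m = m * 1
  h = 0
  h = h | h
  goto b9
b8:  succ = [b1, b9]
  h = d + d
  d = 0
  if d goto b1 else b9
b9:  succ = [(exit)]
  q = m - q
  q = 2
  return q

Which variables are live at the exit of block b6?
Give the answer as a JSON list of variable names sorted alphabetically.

Answer: ["d", "m", "q"]

Derivation:
Per-block:
  b0: {d,h,s} / ∅
  b1: {m,q} / ∅
  b2: {s} / {m}
  b3: {q,s} / {q,s}
  b4: {h} / {h,q}
  b5: {h} / {d,m}
  b6: {s} / ∅
  b7: {h,m} / {m}
  b8: {d,h} / {d}
  b9: {q} / {m,q}

Live sets:
  b0: in=∅ out={d,h}
  b1: in={d,h} out={d,h,m,q}
  b2: in={d,h,m,q} out={d,h,m,q,s}
  b3: in={d,h,m,q,s} out={d,h,m,q}
  b4: in={d,h,m,q} out={d,m,q}
  b5: in={d,m} out=∅
  b6: in={d,m,q} out={d,m,q}
  b7: in={m,q} out={m,q}
  b8: in={d,m,q} out={d,h,m,q}
  b9: in={m,q} out=∅

live-out(b6) = ["d", "m", "q"]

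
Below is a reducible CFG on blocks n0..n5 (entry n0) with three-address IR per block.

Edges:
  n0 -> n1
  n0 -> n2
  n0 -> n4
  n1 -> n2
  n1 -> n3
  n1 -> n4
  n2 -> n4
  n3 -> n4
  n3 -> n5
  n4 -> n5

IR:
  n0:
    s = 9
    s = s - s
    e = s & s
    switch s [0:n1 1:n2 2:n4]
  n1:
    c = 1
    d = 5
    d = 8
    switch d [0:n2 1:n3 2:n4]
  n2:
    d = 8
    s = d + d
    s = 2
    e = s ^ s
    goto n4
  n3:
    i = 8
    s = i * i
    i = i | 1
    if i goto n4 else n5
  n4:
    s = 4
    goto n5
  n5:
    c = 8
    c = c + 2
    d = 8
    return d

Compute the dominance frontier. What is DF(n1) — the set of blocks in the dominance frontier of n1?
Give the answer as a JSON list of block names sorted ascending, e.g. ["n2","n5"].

idom tree: n1←n0 n2←n0 n3←n1 n4←n0 n5←n0
Dom at joins:
  n2: preds {n0,n1}: {n0} ∩ {n0,n1} = {n0}; idom=n0
  n4: preds {n0,n1,n2,n3}: {n0} ∩ {n0,n1} ∩ {n0,n2} ∩ {n0,n1,n3} = {n0}; idom=n0
  n5: preds {n3,n4}: {n0,n1,n3} ∩ {n0,n4} = {n0}; idom=n0

Frontier:
  n2←n0: walk · to n0
  n2←n1: walk n1 to n0
  n4←n0: walk · to n0
  n4←n1: walk n1 to n0
  n4←n2: walk n2 to n0
  n4←n3: walk n3→n1 to n0
  n5←n3: walk n3→n1 to n0
  n5←n4: walk n4 to n0
  n0 → ∅
  n1 → {n2,n4,n5}
  n2 → {n4}
  n3 → {n4,n5}
  n4 → {n5}
  n5 → ∅

DF(n1) = ["n2", "n4", "n5"]

Answer: ["n2", "n4", "n5"]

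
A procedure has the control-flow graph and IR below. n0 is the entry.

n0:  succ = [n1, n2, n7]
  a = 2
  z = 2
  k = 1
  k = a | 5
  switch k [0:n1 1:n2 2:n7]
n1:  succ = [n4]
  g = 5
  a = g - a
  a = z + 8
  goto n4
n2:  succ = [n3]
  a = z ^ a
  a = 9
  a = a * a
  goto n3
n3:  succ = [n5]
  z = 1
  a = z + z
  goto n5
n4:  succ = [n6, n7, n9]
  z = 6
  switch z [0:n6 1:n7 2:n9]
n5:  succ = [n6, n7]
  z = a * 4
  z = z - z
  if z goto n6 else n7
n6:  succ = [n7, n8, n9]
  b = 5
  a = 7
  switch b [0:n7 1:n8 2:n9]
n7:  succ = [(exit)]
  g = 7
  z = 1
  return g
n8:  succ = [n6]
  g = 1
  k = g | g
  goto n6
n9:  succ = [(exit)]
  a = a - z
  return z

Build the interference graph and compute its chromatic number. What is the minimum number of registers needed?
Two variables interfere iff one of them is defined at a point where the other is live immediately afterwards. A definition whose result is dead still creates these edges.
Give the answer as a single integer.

def/use:
  n0 def {a,k,z} use ∅
  n1 def {a,g} use {a,z}
  n2 def {a} use {a,z}
  n3 def {a,z} use ∅
  n4 def {z} use ∅
  n5 def {z} use {a}
  n6 def {a,b} use ∅
  n7 def {g,z} use ∅
  n8 def {g,k} use ∅
  n9 def {a} use {a,z}

Live sets:
  n0 li=∅ lo={a,z}
  n1 li={a,z} lo={a}
  n2 li={a,z} lo=∅
  n3 li=∅ lo={a}
  n4 li={a} lo={a,z}
  n5 li={a} lo={z}
  n6 li={z} lo={a,z}
  n7 li=∅ lo=∅
  n8 li={z} lo={z}
  n9 li={a,z} lo=∅

Interfere edges:
  a — {b,g,k,z}
  b — {a,z}
  g — {a,z}
  k — {a,z}
  z — {a,b,g,k}

Registers:
  lower bound: {a,b,z} mutually conflict ⇒ χ ≥ 3
  assign a→R0 b→R2 g→R2 k→R2 z→R1 — no edge inside a register ⇒ χ ≤ 3
  χ = 3

Answer: 3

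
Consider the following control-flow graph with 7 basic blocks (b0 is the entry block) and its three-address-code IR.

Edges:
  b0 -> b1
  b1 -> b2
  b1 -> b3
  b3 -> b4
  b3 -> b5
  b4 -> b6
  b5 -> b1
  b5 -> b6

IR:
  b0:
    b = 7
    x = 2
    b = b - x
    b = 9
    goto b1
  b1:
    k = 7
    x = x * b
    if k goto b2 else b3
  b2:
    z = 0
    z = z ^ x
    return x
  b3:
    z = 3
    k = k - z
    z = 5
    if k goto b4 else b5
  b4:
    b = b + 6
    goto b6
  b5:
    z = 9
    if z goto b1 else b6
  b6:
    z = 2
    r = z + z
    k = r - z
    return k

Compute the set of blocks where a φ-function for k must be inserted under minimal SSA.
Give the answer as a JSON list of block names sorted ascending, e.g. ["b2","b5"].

Answer: ["b1"]

Working:
idom tree: b1←b0 b2←b1 b3←b1 b4←b3 b5←b3 b6←b3
Dom∩ at merges:
  b1: preds {b0,b5}: {b0} ∩ {b0,b1,b3,b5} = {b0}; idom=b0
  b6: preds {b4,b5}: {b0,b1,b3,b4} ∩ {b0,b1,b3,b5} = {b0,b1,b3}; idom=b3

Frontier:
  join b1 pred b0: · stop@b0
  join b1 pred b5: b5→b3→b1 stop@b0
  join b6 pred b4: b4 stop@b3
  join b6 pred b5: b5 stop@b3
  b0: DF=∅
  b1: DF={b1}
  b2: DF=∅
  b3: DF={b1}
  b4: DF={b6}
  b5: DF={b1,b6}
  b6: DF=∅

φ for k: defs {b1,b3,b6}
  DF⁺ = {b1}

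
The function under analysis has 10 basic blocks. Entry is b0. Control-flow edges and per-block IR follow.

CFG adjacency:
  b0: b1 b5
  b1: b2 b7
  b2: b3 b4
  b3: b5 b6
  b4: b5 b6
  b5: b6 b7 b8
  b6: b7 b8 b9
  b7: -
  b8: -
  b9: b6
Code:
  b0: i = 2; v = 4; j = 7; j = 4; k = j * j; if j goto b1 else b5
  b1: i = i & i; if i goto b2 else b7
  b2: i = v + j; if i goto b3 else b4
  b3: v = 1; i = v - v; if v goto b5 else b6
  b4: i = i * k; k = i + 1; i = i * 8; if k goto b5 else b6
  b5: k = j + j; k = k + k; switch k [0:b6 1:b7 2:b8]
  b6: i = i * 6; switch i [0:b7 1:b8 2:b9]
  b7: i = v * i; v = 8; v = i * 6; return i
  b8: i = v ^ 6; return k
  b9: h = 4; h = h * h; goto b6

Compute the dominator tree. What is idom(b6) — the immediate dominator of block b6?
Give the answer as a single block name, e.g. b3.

Answer: b0

Derivation:
idom tree: b1←b0 b2←b1 b3←b2 b4←b2 b5←b0 b6←b0 b7←b0 b8←b0 b9←b6
Join-block Dom:
  b5: preds {b0,b3,b4}: {b0} ∩ {b0,b1,b2,b3} ∩ {b0,b1,b2,b4} = {b0}; idom=b0
  b6: preds {b3,b4,b5,b9}: {b0,b1,b2,b3} ∩ {b0,b1,b2,b4} ∩ {b0,b5} ∩ {b0,b6,b9} = {b0}; idom=b0
  b7: preds {b1,b5,b6}: {b0,b1} ∩ {b0,b5} ∩ {b0,b6} = {b0}; idom=b0
  b8: preds {b5,b6}: {b0,b5} ∩ {b0,b6} = {b0}; idom=b0

idom(b6) = b0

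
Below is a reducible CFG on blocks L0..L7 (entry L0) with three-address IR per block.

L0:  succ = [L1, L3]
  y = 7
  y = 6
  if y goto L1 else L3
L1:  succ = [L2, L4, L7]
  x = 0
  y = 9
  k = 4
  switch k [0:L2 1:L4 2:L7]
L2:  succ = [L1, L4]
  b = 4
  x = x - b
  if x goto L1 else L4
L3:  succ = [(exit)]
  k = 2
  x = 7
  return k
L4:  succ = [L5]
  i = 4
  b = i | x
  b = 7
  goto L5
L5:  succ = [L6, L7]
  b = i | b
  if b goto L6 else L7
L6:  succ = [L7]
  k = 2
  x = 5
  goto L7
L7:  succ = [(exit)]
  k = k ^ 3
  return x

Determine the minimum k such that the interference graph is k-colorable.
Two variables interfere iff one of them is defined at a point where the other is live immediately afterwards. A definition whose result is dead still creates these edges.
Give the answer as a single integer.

Answer: 4

Analysis:
Block summaries:
  L0 def {y} use ∅
  L1 def {k,x,y} use ∅
  L2 def {b,x} use {x}
  L3 def {k,x} use ∅
  L4 def {b,i} use {x}
  L5 def {b} use {b,i}
  L6 def {k,x} use ∅
  L7 def {k} use {k,x}

Backward fixpoint:
  live L0: ∅→∅
  live L1: ∅→{k,x}
  live L2: {k,x}→{k,x}
  live L3: ∅→∅
  live L4: {k,x}→{b,i,k,x}
  live L5: {b,i,k,x}→{k,x}
  live L6: ∅→{k,x}
  live L7: {k,x}→∅

Interference:
  b↔{i,k,x}
  i↔{b,k,x}
  k↔{b,i,x}
  x↔{b,i,k,y}
  y↔{x}

Chromatic number:
  clique {b,i,k,x} ⇒ need ≥ 4
  4-colouring: r0={x}  r1={b,y}  r2={i}  r3={k}
  χ = 4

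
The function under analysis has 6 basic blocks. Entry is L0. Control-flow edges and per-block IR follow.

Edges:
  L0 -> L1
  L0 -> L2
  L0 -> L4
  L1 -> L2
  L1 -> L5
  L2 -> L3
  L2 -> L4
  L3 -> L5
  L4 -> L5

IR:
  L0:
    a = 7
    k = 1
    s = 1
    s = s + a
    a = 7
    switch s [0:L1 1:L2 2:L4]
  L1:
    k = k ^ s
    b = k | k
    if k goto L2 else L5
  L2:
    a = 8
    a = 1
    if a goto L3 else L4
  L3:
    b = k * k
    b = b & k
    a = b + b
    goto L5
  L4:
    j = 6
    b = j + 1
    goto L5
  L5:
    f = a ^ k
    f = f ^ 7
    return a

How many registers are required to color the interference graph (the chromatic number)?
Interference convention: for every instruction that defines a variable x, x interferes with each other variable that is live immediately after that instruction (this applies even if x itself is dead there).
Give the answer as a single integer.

Answer: 3

Derivation:
Per-block:
  L0 def {a,k,s} use ∅
  L1 def {b,k} use {k,s}
  L2 def {a} use ∅
  L3 def {a,b} use {k}
  L4 def {b,j} use ∅
  L5 def {f} use {a,k}

Backward fixpoint:
  L0 li=∅ lo={a,k,s}
  L1 li={a,k,s} lo={a,k}
  L2 li={k} lo={a,k}
  L3 li={k} lo={a,k}
  L4 li={a,k} lo={a,k}
  L5 li={a,k} lo=∅

Interfere edges:
  a — {b,f,j,k,s}
  b — {a,k}
  f — {a}
  j — {a,k}
  k — {a,b,j,s}
  s — {a,k}

Registers:
  {a,b,k} pairwise interfere (3-clique) ⇒ χ ≥ 3
  assign a→c0 b→c2 f→c1 j→c2 k→c1 s→c2 — no edge inside a register ⇒ χ ≤ 3
  χ = 3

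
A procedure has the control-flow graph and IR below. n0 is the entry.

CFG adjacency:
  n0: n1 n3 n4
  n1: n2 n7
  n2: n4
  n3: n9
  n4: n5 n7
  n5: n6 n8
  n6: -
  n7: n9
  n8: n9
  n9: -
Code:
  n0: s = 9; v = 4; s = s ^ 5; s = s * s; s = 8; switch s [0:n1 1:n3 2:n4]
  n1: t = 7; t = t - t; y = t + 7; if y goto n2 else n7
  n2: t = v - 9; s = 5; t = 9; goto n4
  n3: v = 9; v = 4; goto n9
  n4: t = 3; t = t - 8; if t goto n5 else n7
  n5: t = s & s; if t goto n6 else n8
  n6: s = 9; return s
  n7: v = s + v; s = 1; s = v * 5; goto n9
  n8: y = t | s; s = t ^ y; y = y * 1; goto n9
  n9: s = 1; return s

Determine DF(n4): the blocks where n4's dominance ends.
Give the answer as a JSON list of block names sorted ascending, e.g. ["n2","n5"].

Answer: ["n7", "n9"]

Working:
idom tree: n1←n0 n2←n1 n3←n0 n4←n0 n5←n4 n6←n5 n7←n0 n8←n5 n9←n0
Join-block Dom:
  n4: preds {n0,n2}: {n0} ∩ {n0,n1,n2} = {n0}; idom=n0
  n7: preds {n1,n4}: {n0,n1} ∩ {n0,n4} = {n0}; idom=n0
  n9: preds {n3,n7,n8}: {n0,n3} ∩ {n0,n7} ∩ {n0,n4,n5,n8} = {n0}; idom=n0

Frontier:
  join n4 pred n0: · stop@n0
  join n4 pred n2: n2→n1 stop@n0
  join n7 pred n1: n1 stop@n0
  join n7 pred n4: n4 stop@n0
  join n9 pred n3: n3 stop@n0
  join n9 pred n7: n7 stop@n0
  join n9 pred n8: n8→n5→n4 stop@n0
  DF(n0)=∅
  DF(n1)={n4,n7}
  DF(n2)={n4}
  DF(n3)={n9}
  DF(n4)={n7,n9}
  DF(n5)={n9}
  DF(n6)=∅
  DF(n7)={n9}
  DF(n8)={n9}
  DF(n9)=∅

DF(n4) = ["n7", "n9"]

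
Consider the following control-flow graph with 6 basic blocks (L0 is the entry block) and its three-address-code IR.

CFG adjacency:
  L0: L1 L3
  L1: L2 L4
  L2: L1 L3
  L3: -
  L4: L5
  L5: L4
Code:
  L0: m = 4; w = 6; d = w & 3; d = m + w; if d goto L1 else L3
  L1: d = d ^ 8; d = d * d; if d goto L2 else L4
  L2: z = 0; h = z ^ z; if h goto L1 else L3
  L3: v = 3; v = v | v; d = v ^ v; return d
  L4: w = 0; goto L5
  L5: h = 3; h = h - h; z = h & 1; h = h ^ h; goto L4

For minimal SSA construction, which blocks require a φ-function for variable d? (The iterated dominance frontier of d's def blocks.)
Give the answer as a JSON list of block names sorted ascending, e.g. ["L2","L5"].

Answer: ["L1", "L3"]

Derivation:
idom tree: L1←L0 L2←L1 L3←L0 L4←L1 L5←L4
Dom at joins:
  L1: preds {L0,L2}: {L0} ∩ {L0,L1,L2} = {L0}; idom=L0
  L3: preds {L0,L2}: {L0} ∩ {L0,L1,L2} = {L0}; idom=L0
  L4: preds {L1,L5}: {L0,L1} ∩ {L0,L1,L4,L5} = {L0,L1}; idom=L1

Frontier:
  join L1 pred L0: · stop@L0
  join L1 pred L2: L2→L1 stop@L0
  join L3 pred L0: · stop@L0
  join L3 pred L2: L2→L1 stop@L0
  join L4 pred L1: · stop@L1
  join L4 pred L5: L5→L4 stop@L1
  L0 → ∅
  L1 → {L1,L3}
  L2 → {L1,L3}
  L3 → ∅
  L4 → {L4}
  L5 → {L4}

φ for d: defs {L0,L1,L3}
  DF⁺ = {L1,L3}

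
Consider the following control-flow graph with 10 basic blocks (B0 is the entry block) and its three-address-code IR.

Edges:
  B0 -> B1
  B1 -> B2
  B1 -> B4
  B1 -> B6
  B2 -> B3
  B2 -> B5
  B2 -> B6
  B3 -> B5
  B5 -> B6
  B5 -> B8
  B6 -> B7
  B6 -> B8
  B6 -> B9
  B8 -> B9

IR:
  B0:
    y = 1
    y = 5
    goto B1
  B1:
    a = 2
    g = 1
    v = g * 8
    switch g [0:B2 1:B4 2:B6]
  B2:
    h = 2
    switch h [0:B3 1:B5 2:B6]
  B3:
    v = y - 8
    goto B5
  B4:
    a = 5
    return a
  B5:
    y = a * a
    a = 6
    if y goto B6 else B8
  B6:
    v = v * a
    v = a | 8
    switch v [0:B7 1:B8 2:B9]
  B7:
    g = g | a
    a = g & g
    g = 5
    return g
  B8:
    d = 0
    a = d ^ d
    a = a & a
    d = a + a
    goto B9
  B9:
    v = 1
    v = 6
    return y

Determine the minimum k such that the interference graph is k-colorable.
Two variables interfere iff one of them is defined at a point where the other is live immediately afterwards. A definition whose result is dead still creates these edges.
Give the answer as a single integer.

Answer: 5

Working:
def/use:
  B0 def {y} use ∅
  B1 def {a,g,v} use ∅
  B2 def {h} use ∅
  B3 def {v} use {y}
  B4 def {a} use ∅
  B5 def {a,y} use {a}
  B6 def {v} use {a,v}
  B7 def {a,g} use {a,g}
  B8 def {a,d} use ∅
  B9 def {v} use {y}

Live sets:
  live B0: ∅→{y}
  live B1: {y}→{a,g,v,y}
  live B2: {a,g,v,y}→{a,g,v,y}
  live B3: {a,g,y}→{a,g,v}
  live B4: ∅→∅
  live B5: {a,g,v}→{a,g,v,y}
  live B6: {a,g,v,y}→{a,g,y}
  live B7: {a,g}→∅
  live B8: {y}→{y}
  live B9: {y}→∅

Conflict graph:
  a: {g,h,v,y}
  d: {y}
  g: {a,h,v,y}
  h: {a,g,v,y}
  v: {a,g,h,y}
  y: {a,d,g,h,v}

Registers:
  lower bound: {a,g,h,v,y} mutually conflict ⇒ χ ≥ 5
  5-colouring: r0={y}  r1={a,d}  r2={g}  r3={h}  r4={v}
  χ = 5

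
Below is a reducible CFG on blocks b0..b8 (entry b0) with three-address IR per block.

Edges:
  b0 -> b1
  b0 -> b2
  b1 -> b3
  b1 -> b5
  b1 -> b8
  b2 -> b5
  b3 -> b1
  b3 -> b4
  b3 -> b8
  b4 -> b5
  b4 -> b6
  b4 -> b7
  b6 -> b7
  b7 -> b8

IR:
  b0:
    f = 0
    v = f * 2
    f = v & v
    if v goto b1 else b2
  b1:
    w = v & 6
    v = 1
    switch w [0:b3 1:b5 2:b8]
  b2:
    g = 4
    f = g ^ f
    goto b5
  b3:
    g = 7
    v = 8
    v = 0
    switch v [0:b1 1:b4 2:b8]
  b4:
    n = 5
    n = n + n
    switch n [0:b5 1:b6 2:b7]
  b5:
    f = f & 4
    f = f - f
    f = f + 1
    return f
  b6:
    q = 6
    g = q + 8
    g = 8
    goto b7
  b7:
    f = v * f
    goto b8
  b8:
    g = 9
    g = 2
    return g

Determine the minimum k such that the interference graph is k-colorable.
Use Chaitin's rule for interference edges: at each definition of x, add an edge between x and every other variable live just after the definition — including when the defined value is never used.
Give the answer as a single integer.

Per-block:
  b0: def={f,v} ue=∅
  b1: def={v,w} ue={v}
  b2: def={f,g} ue={f}
  b3: def={g,v} ue=∅
  b4: def={n} ue=∅
  b5: def={f} ue={f}
  b6: def={g,q} ue=∅
  b7: def={f} ue={f,v}
  b8: def={g} ue=∅

Backward fixpoint:
  b0: in=∅ out={f,v}
  b1: in={f,v} out={f}
  b2: in={f} out={f}
  b3: in={f} out={f,v}
  b4: in={f,v} out={f,v}
  b5: in={f} out=∅
  b6: in={f,v} out={f,v}
  b7: in={f,v} out=∅
  b8: in=∅ out=∅

Interfere edges:
  f: {g,n,q,v,w}
  g: {f,v}
  n: {f,v}
  q: {f,v}
  v: {f,g,n,q,w}
  w: {f,v}

Chromatic number:
  clique {f,g,v} ⇒ need ≥ 3
  assign f→r0 g→r2 n→r2 q→r2 v→r1 w→r2 — no edge inside a register ⇒ χ ≤ 3
  χ = 3

Answer: 3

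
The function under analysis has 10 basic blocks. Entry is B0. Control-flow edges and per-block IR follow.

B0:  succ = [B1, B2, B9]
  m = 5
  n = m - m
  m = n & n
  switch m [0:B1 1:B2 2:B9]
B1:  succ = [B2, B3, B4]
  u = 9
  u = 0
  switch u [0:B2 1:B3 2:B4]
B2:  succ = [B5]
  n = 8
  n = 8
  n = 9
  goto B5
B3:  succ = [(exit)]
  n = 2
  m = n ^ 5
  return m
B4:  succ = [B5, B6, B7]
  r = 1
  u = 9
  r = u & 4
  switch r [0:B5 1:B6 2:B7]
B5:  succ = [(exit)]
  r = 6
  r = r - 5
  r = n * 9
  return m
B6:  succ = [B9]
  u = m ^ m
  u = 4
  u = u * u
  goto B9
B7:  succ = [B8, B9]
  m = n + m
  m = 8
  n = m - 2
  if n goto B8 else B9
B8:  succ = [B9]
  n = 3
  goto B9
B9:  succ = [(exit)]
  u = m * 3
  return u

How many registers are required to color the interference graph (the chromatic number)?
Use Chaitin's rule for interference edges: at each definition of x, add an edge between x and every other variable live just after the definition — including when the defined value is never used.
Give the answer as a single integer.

Answer: 3

Derivation:
Per-block:
  B0: def={m,n} ue=∅
  B1: def={u} ue=∅
  B2: def={n} ue=∅
  B3: def={m,n} ue=∅
  B4: def={r,u} ue=∅
  B5: def={r} ue={m,n}
  B6: def={u} ue={m}
  B7: def={m,n} ue={m,n}
  B8: def={n} ue=∅
  B9: def={u} ue={m}

Backward fixpoint:
  B0 li=∅ lo={m,n}
  B1 li={m,n} lo={m,n}
  B2 li={m} lo={m,n}
  B3 li=∅ lo=∅
  B4 li={m,n} lo={m,n}
  B5 li={m,n} lo=∅
  B6 li={m} lo={m}
  B7 li={m,n} lo={m}
  B8 li={m} lo={m}
  B9 li={m} lo=∅

Interfere edges:
  m: {n,r,u}
  n: {m,r,u}
  r: {m,n}
  u: {m,n}

Registers:
  {m,n,r} pairwise interfere (3-clique) ⇒ χ ≥ 3
  3-colouring: c0={m}  c1={n}  c2={r,u}
  χ = 3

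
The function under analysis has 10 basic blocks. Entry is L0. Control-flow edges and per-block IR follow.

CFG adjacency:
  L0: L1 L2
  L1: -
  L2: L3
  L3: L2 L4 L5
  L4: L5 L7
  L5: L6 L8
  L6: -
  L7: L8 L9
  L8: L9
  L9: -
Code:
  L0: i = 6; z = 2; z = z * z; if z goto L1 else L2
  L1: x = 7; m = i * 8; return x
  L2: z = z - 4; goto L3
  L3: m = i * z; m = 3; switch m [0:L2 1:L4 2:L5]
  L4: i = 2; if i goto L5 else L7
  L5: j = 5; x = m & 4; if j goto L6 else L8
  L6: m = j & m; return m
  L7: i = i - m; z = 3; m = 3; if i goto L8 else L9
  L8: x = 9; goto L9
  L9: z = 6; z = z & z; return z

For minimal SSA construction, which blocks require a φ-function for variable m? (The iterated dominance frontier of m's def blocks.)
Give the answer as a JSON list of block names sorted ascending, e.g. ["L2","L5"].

Answer: ["L2", "L8", "L9"]

Working:
idom tree: L1←L0 L2←L0 L3←L2 L4←L3 L5←L3 L6←L5 L7←L4 L8←L3 L9←L3
Dom at joins:
  L2: preds {L0,L3}: {L0} ∩ {L0,L2,L3} = {L0}; idom=L0
  L5: preds {L3,L4}: {L0,L2,L3} ∩ {L0,L2,L3,L4} = {L0,L2,L3}; idom=L3
  L8: preds {L5,L7}: {L0,L2,L3,L5} ∩ {L0,L2,L3,L4,L7} = {L0,L2,L3}; idom=L3
  L9: preds {L7,L8}: {L0,L2,L3,L4,L7} ∩ {L0,L2,L3,L8} = {L0,L2,L3}; idom=L3

DF walk-up:
  L2←L0: walk · to L0
  L2←L3: walk L3→L2 to L0
  L5←L3: walk · to L3
  L5←L4: walk L4 to L3
  L8←L5: walk L5 to L3
  L8←L7: walk L7→L4 to L3
  L9←L7: walk L7→L4 to L3
  L9←L8: walk L8 to L3
  DF(L0)=∅
  DF(L1)=∅
  DF(L2)={L2}
  DF(L3)={L2}
  DF(L4)={L5,L8,L9}
  DF(L5)={L8}
  DF(L6)=∅
  DF(L7)={L8,L9}
  DF(L8)={L9}
  DF(L9)=∅

φ for m: defs {L1,L3,L6,L7}
  DF⁺ = {L2,L8,L9}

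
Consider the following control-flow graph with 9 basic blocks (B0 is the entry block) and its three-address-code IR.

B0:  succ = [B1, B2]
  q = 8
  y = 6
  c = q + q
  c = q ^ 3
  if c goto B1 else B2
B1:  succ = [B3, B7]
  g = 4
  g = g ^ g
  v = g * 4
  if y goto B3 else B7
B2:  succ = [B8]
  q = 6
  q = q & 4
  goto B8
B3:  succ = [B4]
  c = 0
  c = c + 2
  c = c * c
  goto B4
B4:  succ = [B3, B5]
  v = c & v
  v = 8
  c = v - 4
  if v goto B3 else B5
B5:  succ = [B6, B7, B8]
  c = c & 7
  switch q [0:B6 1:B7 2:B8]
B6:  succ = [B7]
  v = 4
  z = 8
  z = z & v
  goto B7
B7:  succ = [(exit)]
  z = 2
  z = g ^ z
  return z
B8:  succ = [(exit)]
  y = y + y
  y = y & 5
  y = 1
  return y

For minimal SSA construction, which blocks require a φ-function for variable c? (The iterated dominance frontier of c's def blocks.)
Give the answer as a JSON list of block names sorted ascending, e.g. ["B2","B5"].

Answer: ["B3", "B7", "B8"]

Analysis:
idom tree: B1←B0 B2←B0 B3←B1 B4←B3 B5←B4 B6←B5 B7←B1 B8←B0
Dom∩ at merges:
  B3: preds {B1,B4}: {B0,B1} ∩ {B0,B1,B3,B4} = {B0,B1}; idom=B1
  B7: preds {B1,B5,B6}: {B0,B1} ∩ {B0,B1,B3,B4,B5} ∩ {B0,B1,B3,B4,B5,B6} = {B0,B1}; idom=B1
  B8: preds {B2,B5}: {B0,B2} ∩ {B0,B1,B3,B4,B5} = {B0}; idom=B0

Frontier:
  B3←B1: walk · to B1
  B3←B4: walk B4→B3 to B1
  B7←B1: walk · to B1
  B7←B5: walk B5→B4→B3 to B1
  B7←B6: walk B6→B5→B4→B3 to B1
  B8←B2: walk B2 to B0
  B8←B5: walk B5→B4→B3→B1 to B0
  DF(B0)=∅
  DF(B1)={B8}
  DF(B2)={B8}
  DF(B3)={B3,B7,B8}
  DF(B4)={B3,B7,B8}
  DF(B5)={B7,B8}
  DF(B6)={B7}
  DF(B7)=∅
  DF(B8)=∅

φ for c: defs {B0,B3,B4,B5}
  DF⁺ = {B3,B7,B8}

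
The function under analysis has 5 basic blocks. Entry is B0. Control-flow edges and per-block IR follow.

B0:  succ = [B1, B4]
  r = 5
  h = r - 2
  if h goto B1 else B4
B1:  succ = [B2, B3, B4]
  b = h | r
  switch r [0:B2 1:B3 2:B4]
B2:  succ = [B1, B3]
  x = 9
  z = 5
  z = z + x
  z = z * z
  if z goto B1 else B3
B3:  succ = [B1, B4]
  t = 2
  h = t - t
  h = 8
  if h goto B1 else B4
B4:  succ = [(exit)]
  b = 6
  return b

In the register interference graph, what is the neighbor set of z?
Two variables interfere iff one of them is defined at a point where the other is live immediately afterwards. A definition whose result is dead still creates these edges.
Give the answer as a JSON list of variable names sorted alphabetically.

Answer: ["h", "r", "x"]

Working:
def/use:
  B0: {h,r} / ∅
  B1: {b} / {h,r}
  B2: {x,z} / ∅
  B3: {h,t} / ∅
  B4: {b} / ∅

Liveness:
  live B0: ∅→{h,r}
  live B1: {h,r}→{h,r}
  live B2: {h,r}→{h,r}
  live B3: {r}→{h,r}
  live B4: ∅→∅

Conflict graph:
  b — {h,r}
  h — {b,r,x,z}
  r — {b,h,t,x,z}
  t — {r}
  x — {h,r,z}
  z — {h,r,x}

N(z) = ["h", "r", "x"]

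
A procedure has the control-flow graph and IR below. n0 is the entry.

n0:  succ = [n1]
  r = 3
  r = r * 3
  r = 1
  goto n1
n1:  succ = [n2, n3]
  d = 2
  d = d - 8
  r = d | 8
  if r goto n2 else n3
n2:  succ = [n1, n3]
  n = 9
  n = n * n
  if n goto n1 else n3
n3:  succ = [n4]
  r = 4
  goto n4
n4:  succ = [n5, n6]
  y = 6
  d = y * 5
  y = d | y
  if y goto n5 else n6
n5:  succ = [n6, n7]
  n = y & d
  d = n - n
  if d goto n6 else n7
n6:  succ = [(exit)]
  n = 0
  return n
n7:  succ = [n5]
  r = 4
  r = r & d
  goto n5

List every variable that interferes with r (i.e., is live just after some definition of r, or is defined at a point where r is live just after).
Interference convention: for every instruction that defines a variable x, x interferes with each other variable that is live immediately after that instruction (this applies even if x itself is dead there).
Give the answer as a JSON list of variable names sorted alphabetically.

def/use:
  n0: {r} / ∅
  n1: {d,r} / ∅
  n2: {n} / ∅
  n3: {r} / ∅
  n4: {d,y} / ∅
  n5: {d,n} / {d,y}
  n6: {n} / ∅
  n7: {r} / {d}

Backward fixpoint:
  live n0: ∅→∅
  live n1: ∅→∅
  live n2: ∅→∅
  live n3: ∅→∅
  live n4: ∅→{d,y}
  live n5: {d,y}→{d,y}
  live n6: ∅→∅
  live n7: {d,y}→{d,y}

Interference:
  d↔{r,y}
  n↔{y}
  r↔{d,y}
  y↔{d,n,r}

N(r) = ["d", "y"]

Answer: ["d", "y"]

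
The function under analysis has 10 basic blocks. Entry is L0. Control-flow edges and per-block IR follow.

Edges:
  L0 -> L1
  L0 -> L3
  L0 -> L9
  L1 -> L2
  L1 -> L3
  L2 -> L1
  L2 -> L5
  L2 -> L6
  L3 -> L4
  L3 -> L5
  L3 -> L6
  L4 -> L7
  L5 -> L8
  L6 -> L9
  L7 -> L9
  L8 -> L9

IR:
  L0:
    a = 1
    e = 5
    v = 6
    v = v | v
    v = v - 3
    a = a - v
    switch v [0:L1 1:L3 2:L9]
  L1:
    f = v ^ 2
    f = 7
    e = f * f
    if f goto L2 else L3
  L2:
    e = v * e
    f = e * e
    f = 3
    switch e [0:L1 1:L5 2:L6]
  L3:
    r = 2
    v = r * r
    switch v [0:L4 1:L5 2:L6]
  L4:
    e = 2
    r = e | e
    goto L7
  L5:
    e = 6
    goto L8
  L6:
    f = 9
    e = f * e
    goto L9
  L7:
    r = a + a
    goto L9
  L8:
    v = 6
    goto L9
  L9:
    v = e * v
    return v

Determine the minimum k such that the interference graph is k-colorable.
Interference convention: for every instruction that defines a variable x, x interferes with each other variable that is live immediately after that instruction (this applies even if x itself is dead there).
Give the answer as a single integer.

Block summaries:
  L0 def {a,e,v} use ∅
  L1 def {e,f} use {v}
  L2 def {e,f} use {e,v}
  L3 def {r,v} use ∅
  L4 def {e,r} use ∅
  L5 def {e} use ∅
  L6 def {e,f} use {e}
  L7 def {r} use {a}
  L8 def {v} use ∅
  L9 def {v} use {e,v}

Live sets:
  live L0: ∅→{a,e,v}
  live L1: {a,v}→{a,e,v}
  live L2: {a,e,v}→{a,e,v}
  live L3: {a,e}→{a,e,v}
  live L4: {a,v}→{a,e,v}
  live L5: ∅→{e}
  live L6: {e,v}→{e,v}
  live L7: {a,e,v}→{e,v}
  live L8: {e}→{e,v}
  live L9: {e,v}→∅

Conflict graph:
  a: {e,f,r,v}
  e: {a,f,r,v}
  f: {a,e,v}
  r: {a,e,v}
  v: {a,e,f,r}

Colouring:
  clique {a,e,f,v} ⇒ need ≥ 4
  assign a→R0 e→R1 f→R3 r→R3 v→R2 — no edge inside a register ⇒ χ ≤ 4
  χ = 4

Answer: 4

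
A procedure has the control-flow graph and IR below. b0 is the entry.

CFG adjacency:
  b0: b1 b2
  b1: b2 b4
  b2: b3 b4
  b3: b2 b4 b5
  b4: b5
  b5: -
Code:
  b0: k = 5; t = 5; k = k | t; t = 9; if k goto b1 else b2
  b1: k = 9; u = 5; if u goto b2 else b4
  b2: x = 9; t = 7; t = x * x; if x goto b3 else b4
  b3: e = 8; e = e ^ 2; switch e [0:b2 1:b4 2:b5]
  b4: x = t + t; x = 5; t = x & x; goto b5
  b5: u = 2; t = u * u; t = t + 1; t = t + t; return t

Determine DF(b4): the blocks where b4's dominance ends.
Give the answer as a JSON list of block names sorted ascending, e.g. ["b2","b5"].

Answer: ["b5"]

Derivation:
idom tree: b1←b0 b2←b0 b3←b2 b4←b0 b5←b0
Dom at joins:
  b2: preds {b0,b1,b3}: {b0} ∩ {b0,b1} ∩ {b0,b2,b3} = {b0}; idom=b0
  b4: preds {b1,b2,b3}: {b0,b1} ∩ {b0,b2} ∩ {b0,b2,b3} = {b0}; idom=b0
  b5: preds {b3,b4}: {b0,b2,b3} ∩ {b0,b4} = {b0}; idom=b0

DF derivation:
  join b2 pred b0: · stop@b0
  join b2 pred b1: b1 stop@b0
  join b2 pred b3: b3→b2 stop@b0
  join b4 pred b1: b1 stop@b0
  join b4 pred b2: b2 stop@b0
  join b4 pred b3: b3→b2 stop@b0
  join b5 pred b3: b3→b2 stop@b0
  join b5 pred b4: b4 stop@b0
  b0 → ∅
  b1 → {b2,b4}
  b2 → {b2,b4,b5}
  b3 → {b2,b4,b5}
  b4 → {b5}
  b5 → ∅

DF(b4) = ["b5"]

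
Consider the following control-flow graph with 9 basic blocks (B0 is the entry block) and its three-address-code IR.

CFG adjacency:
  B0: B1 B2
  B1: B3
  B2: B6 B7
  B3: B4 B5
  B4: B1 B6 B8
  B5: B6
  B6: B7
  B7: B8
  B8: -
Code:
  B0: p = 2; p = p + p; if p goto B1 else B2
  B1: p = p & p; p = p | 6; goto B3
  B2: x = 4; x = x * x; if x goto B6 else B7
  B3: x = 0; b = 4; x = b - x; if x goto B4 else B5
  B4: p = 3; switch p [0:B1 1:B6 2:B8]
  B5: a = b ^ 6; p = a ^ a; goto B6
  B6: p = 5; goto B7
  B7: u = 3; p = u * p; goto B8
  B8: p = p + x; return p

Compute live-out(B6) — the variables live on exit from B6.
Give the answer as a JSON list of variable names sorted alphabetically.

Answer: ["p", "x"]

Derivation:
def/use:
  B0: {p} / ∅
  B1: {p} / {p}
  B2: {x} / ∅
  B3: {b,x} / ∅
  B4: {p} / ∅
  B5: {a,p} / {b}
  B6: {p} / ∅
  B7: {p,u} / {p}
  B8: {p} / {p,x}

Liveness:
  B0: in=∅ out={p}
  B1: in={p} out=∅
  B2: in={p} out={p,x}
  B3: in=∅ out={b,x}
  B4: in={x} out={p,x}
  B5: in={b,x} out={x}
  B6: in={x} out={p,x}
  B7: in={p,x} out={p,x}
  B8: in={p,x} out=∅

live-out(B6) = ["p", "x"]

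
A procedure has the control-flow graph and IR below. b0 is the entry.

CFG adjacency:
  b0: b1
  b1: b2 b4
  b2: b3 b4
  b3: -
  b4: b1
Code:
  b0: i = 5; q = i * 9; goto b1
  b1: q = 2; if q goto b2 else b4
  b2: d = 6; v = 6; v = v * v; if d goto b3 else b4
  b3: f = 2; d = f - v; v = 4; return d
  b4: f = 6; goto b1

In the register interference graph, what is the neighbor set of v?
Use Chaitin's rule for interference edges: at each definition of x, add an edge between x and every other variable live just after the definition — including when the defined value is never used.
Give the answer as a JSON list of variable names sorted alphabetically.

Block summaries:
  b0 def {i,q} use ∅
  b1 def {q} use ∅
  b2 def {d,v} use ∅
  b3 def {d,f,v} use {v}
  b4 def {f} use ∅

Backward fixpoint:
  live b0: ∅→∅
  live b1: ∅→∅
  live b2: ∅→{v}
  live b3: {v}→∅
  live b4: ∅→∅

Interfere edges:
  d↔{v}
  f↔{v}
  i↔∅
  q↔∅
  v↔{d,f}

N(v) = ["d", "f"]

Answer: ["d", "f"]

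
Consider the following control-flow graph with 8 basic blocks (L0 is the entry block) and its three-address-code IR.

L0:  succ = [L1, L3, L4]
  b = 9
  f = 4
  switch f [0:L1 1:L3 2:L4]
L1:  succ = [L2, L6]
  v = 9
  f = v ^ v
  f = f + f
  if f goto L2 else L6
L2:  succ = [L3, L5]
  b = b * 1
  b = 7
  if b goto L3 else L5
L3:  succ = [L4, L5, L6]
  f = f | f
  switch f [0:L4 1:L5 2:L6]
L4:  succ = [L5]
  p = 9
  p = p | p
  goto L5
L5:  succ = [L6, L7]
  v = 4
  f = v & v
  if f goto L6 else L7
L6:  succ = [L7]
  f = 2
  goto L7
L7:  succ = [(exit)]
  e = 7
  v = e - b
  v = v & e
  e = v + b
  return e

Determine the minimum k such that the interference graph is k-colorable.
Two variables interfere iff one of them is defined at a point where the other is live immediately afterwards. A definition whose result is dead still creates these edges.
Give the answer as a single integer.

Answer: 3

Derivation:
Block summaries:
  L0: def={b,f} ue=∅
  L1: def={f,v} ue=∅
  L2: def={b} ue={b}
  L3: def={f} ue={f}
  L4: def={p} ue=∅
  L5: def={f,v} ue=∅
  L6: def={f} ue=∅
  L7: def={e,v} ue={b}

Backward fixpoint:
  L0: in=∅ out={b,f}
  L1: in={b} out={b,f}
  L2: in={b,f} out={b,f}
  L3: in={b,f} out={b}
  L4: in={b} out={b}
  L5: in={b} out={b}
  L6: in={b} out={b}
  L7: in={b} out=∅

Conflict graph:
  b: {e,f,p,v}
  e: {b,v}
  f: {b}
  p: {b}
  v: {b,e}

Registers:
  clique {b,e,v} ⇒ need ≥ 3
  3-colouring: c0={b}  c1={e,f,p}  c2={v}
  χ = 3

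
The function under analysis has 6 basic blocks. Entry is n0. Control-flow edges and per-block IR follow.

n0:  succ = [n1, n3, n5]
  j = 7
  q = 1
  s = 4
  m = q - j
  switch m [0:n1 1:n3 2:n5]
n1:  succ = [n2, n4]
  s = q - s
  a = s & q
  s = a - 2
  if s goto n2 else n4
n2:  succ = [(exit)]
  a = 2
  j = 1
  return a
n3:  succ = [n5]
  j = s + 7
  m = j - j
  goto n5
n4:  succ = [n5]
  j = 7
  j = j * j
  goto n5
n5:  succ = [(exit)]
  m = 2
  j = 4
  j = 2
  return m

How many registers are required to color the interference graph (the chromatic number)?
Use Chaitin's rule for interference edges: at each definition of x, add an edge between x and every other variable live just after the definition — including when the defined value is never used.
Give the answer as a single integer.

Answer: 4

Analysis:
Per-block:
  n0 def {j,m,q,s} use ∅
  n1 def {a,s} use {q,s}
  n2 def {a,j} use ∅
  n3 def {j,m} use {s}
  n4 def {j} use ∅
  n5 def {j,m} use ∅

Live sets:
  n0: in=∅ out={q,s}
  n1: in={q,s} out=∅
  n2: in=∅ out=∅
  n3: in={s} out=∅
  n4: in=∅ out=∅
  n5: in=∅ out=∅

Interference:
  a↔{j}
  j↔{a,m,q,s}
  m↔{j,q,s}
  q↔{j,m,s}
  s↔{j,m,q}

Registers:
  {j,m,q,s} pairwise interfere (4-clique) ⇒ χ ≥ 4
  assign a→R1 j→R0 m→R1 q→R2 s→R3 — no edge inside a register ⇒ χ ≤ 4
  χ = 4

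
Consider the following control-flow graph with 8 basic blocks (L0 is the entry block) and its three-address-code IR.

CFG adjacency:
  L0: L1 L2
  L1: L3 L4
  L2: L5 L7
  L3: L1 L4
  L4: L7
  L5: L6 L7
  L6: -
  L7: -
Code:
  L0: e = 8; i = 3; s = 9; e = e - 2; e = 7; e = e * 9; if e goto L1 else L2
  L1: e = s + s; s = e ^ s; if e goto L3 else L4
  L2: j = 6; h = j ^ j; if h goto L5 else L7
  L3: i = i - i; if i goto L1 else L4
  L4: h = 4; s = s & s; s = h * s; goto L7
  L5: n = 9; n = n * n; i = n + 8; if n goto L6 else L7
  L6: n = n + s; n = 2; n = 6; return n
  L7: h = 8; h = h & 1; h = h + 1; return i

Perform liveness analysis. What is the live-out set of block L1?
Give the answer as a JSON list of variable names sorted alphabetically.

Per-block:
  L0: {e,i,s} / ∅
  L1: {e,s} / {s}
  L2: {h,j} / ∅
  L3: {i} / {i}
  L4: {h,s} / {s}
  L5: {i,n} / ∅
  L6: {n} / {n,s}
  L7: {h} / {i}

Backward fixpoint:
  L0: in=∅ out={i,s}
  L1: in={i,s} out={i,s}
  L2: in={i,s} out={i,s}
  L3: in={i,s} out={i,s}
  L4: in={i,s} out={i}
  L5: in={s} out={i,n,s}
  L6: in={n,s} out=∅
  L7: in={i} out=∅

live-out(L1) = ["i", "s"]

Answer: ["i", "s"]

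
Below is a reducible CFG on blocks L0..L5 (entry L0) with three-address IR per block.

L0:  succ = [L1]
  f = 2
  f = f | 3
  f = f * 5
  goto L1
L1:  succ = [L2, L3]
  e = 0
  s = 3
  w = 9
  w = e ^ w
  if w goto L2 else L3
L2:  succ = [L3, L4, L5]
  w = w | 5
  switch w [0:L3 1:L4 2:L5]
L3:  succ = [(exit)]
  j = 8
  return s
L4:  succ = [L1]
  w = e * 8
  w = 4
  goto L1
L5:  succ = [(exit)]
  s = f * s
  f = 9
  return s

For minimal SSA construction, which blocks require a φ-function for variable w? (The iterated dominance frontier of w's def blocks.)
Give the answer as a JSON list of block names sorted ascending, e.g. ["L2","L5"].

Answer: ["L1", "L3"]

Analysis:
idom tree: L1←L0 L2←L1 L3←L1 L4←L2 L5←L2
Dom∩ at merges:
  L1: preds {L0,L4}: {L0} ∩ {L0,L1,L2,L4} = {L0}; idom=L0
  L3: preds {L1,L2}: {L0,L1} ∩ {L0,L1,L2} = {L0,L1}; idom=L1

DF derivation:
  L1←L0: walk · to L0
  L1←L4: walk L4→L2→L1 to L0
  L3←L1: walk · to L1
  L3←L2: walk L2 to L1
  L0: DF=∅
  L1: DF={L1}
  L2: DF={L1,L3}
  L3: DF=∅
  L4: DF={L1}
  L5: DF=∅

φ for w: defs {L1,L2,L4}
  DF⁺ = {L1,L3}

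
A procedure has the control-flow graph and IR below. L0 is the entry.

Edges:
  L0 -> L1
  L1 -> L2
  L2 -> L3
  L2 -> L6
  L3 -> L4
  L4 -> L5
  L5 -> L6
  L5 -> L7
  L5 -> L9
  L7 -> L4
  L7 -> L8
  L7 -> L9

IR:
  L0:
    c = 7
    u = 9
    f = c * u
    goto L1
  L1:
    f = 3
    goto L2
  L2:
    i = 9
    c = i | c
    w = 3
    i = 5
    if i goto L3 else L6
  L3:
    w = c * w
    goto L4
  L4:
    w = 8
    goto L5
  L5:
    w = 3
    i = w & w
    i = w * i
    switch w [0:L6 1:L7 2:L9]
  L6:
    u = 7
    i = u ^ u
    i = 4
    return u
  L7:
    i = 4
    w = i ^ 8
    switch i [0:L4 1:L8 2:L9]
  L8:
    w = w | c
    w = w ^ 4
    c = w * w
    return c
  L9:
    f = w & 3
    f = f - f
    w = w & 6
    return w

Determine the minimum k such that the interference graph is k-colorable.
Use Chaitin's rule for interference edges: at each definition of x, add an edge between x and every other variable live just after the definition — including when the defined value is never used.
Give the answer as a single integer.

Answer: 3

Derivation:
Per-block:
  L0: def={c,f,u} ue=∅
  L1: def={f} ue=∅
  L2: def={c,i,w} ue={c}
  L3: def={w} ue={c,w}
  L4: def={w} ue=∅
  L5: def={i,w} ue=∅
  L6: def={i,u} ue=∅
  L7: def={i,w} ue=∅
  L8: def={c,w} ue={c,w}
  L9: def={f,w} ue={w}

Liveness:
  L0: in=∅ out={c}
  L1: in={c} out={c}
  L2: in={c} out={c,w}
  L3: in={c,w} out={c}
  L4: in={c} out={c}
  L5: in={c} out={c,w}
  L6: in=∅ out=∅
  L7: in={c} out={c,w}
  L8: in={c,w} out=∅
  L9: in={w} out=∅

Conflict graph:
  c — {f,i,u,w}
  f — {c,w}
  i — {c,u,w}
  u — {c,i}
  w — {c,f,i}

Colouring:
  clique {c,f,w} ⇒ need ≥ 3
  3-colouring: R0={c}  R1={f,i}  R2={u,w}
  χ = 3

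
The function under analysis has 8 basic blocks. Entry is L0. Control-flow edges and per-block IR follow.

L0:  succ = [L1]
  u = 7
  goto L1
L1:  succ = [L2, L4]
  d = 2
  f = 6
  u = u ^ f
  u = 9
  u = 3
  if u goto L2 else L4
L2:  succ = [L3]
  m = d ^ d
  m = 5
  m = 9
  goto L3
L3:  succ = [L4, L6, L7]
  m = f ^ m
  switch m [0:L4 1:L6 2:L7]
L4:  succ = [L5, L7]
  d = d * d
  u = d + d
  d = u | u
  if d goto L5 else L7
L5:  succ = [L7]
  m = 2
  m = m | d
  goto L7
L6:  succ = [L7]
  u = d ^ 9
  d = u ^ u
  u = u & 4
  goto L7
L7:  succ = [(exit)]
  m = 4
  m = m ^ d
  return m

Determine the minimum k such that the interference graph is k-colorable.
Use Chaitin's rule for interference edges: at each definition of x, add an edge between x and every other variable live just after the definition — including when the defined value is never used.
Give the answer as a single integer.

def/use:
  L0: {u} / ∅
  L1: {d,f,u} / {u}
  L2: {m} / {d}
  L3: {m} / {f,m}
  L4: {d,u} / {d}
  L5: {m} / {d}
  L6: {d,u} / {d}
  L7: {m} / {d}

Liveness:
  L0: in=∅ out={u}
  L1: in={u} out={d,f}
  L2: in={d,f} out={d,f,m}
  L3: in={d,f,m} out={d}
  L4: in={d} out={d}
  L5: in={d} out={d}
  L6: in={d} out={d}
  L7: in={d} out=∅

Conflict graph:
  d — {f,m,u}
  f — {d,m,u}
  m — {d,f}
  u — {d,f}

Chromatic number:
  clique {d,f,m} ⇒ need ≥ 3
  assign d→R0 f→R1 m→R2 u→R2 — no edge inside a register ⇒ χ ≤ 3
  χ = 3

Answer: 3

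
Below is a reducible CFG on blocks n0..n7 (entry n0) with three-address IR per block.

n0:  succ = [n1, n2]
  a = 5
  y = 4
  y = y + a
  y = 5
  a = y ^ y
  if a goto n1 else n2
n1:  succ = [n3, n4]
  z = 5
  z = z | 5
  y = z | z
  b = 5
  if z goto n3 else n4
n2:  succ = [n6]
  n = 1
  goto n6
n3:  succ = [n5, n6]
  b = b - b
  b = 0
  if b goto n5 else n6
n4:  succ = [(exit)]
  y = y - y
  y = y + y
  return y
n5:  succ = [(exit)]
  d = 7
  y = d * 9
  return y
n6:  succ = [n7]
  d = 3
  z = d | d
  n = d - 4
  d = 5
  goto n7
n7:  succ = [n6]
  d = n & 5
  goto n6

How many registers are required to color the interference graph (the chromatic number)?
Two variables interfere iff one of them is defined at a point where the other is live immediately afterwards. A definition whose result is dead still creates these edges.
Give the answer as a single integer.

Answer: 3

Analysis:
Block summaries:
  n0: def={a,y} ue=∅
  n1: def={b,y,z} ue=∅
  n2: def={n} ue=∅
  n3: def={b} ue={b}
  n4: def={y} ue={y}
  n5: def={d,y} ue=∅
  n6: def={d,n,z} ue=∅
  n7: def={d} ue={n}

Backward fixpoint:
  live n0: ∅→∅
  live n1: ∅→{b,y}
  live n2: ∅→∅
  live n3: {b}→∅
  live n4: {y}→∅
  live n5: ∅→∅
  live n6: ∅→{n}
  live n7: {n}→∅

Interfere edges:
  a — {y}
  b — {y,z}
  d — {n,z}
  n — {d}
  y — {a,b,z}
  z — {b,d,y}

Colouring:
  {b,y,z} pairwise interfere (3-clique) ⇒ χ ≥ 3
  3-colouring: r0={d,y}  r1={a,n,z}  r2={b}
  χ = 3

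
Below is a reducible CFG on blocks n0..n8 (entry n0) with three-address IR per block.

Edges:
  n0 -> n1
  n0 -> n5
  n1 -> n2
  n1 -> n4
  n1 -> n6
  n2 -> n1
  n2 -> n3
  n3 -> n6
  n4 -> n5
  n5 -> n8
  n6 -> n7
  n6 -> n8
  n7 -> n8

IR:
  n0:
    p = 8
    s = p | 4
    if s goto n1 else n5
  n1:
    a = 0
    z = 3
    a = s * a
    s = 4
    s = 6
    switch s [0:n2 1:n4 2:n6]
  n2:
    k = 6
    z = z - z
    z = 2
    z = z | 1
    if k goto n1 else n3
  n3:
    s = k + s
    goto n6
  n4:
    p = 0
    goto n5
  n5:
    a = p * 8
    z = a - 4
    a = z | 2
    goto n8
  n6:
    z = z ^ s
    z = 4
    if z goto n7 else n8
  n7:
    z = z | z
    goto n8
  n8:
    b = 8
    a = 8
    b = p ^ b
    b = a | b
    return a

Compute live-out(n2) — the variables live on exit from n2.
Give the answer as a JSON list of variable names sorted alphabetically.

Answer: ["k", "p", "s", "z"]

Analysis:
Per-block:
  n0: def={p,s} ue=∅
  n1: def={a,s,z} ue={s}
  n2: def={k,z} ue={z}
  n3: def={s} ue={k,s}
  n4: def={p} ue=∅
  n5: def={a,z} ue={p}
  n6: def={z} ue={s,z}
  n7: def={z} ue={z}
  n8: def={a,b} ue={p}

Liveness:
  n0: in=∅ out={p,s}
  n1: in={p,s} out={p,s,z}
  n2: in={p,s,z} out={k,p,s,z}
  n3: in={k,p,s,z} out={p,s,z}
  n4: in=∅ out={p}
  n5: in={p} out={p}
  n6: in={p,s,z} out={p,z}
  n7: in={p,z} out={p}
  n8: in={p} out=∅

live-out(n2) = ["k", "p", "s", "z"]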